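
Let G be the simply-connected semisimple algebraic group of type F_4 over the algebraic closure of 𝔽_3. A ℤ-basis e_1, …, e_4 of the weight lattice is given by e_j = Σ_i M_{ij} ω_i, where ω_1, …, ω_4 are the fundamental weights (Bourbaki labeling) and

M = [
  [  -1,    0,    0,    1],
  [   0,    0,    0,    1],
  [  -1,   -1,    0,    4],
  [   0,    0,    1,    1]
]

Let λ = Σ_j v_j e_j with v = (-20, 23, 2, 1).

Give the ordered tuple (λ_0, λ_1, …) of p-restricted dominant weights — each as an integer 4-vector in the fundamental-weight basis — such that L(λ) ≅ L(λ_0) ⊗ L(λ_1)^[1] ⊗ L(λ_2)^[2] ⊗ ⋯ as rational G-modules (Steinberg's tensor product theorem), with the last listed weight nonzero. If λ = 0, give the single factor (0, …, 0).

Compute c_i = Σ_j M_{ij} v_j with v = (-20, 23, 2, 1):
  c_1 = -1*-20 + 0*23 + 0*2 + 1*1 = 21
  c_2 = 0*-20 + 0*23 + 0*2 + 1*1 = 1
  c_3 = -1*-20 + -1*23 + 0*2 + 4*1 = 1
  c_4 = 0*-20 + 0*23 + 1*2 + 1*1 = 3
Base-3 expansion of each c_i:
  c_1 = 21 = 0·3^0 + 1·3^1 + 2·3^2
  c_2 = 1 = 1·3^0
  c_3 = 1 = 1·3^0
  c_4 = 3 = 0·3^0 + 1·3^1
λ_0 = (0, 1, 1, 0)
λ_1 = (1, 0, 0, 1)
λ_2 = (2, 0, 0, 0)

((0, 1, 1, 0), (1, 0, 0, 1), (2, 0, 0, 0))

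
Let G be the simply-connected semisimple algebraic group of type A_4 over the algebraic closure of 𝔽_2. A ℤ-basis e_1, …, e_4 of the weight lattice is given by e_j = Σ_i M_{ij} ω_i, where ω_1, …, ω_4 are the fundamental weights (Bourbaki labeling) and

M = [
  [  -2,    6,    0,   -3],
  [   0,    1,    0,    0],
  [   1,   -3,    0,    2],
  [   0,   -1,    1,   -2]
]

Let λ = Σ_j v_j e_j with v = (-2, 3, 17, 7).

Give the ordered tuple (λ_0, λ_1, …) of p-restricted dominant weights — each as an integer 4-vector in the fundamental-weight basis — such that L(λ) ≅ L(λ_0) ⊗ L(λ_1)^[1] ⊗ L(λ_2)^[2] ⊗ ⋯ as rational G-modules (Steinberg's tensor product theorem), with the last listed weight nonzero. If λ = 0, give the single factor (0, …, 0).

Change of basis e → ω: c = M·v where v = (-2, 3, 17, 7):
  c_1 = -2*-2 + 6*3 + 0*17 + -3*7 = 1
  c_2 = 0*-2 + 1*3 + 0*17 + 0*7 = 3
  c_3 = 1*-2 + -3*3 + 0*17 + 2*7 = 3
  c_4 = 0*-2 + -1*3 + 1*17 + -2*7 = 0
Base-2 expansion of each c_i:
  c_1 = 1 = 1·2^0
  c_2 = 3 = 1·2^0 + 1·2^1
  c_3 = 3 = 1·2^0 + 1·2^1
  c_4 = 0
Factor λ_0 = (1, 1, 1, 0)
Factor λ_1 = (0, 1, 1, 0)

((1, 1, 1, 0), (0, 1, 1, 0))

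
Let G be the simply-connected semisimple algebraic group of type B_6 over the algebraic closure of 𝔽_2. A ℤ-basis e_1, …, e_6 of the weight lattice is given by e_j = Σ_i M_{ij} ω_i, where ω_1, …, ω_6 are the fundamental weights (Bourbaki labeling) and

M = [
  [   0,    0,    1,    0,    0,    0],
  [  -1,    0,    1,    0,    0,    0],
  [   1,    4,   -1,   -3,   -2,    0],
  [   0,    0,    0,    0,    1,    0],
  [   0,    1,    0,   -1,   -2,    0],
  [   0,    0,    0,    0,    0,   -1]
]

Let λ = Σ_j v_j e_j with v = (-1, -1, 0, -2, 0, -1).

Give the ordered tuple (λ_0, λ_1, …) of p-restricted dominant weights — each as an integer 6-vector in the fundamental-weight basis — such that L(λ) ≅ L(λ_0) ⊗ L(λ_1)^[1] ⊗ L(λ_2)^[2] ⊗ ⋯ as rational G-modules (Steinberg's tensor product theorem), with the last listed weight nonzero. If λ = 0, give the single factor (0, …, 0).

((0, 1, 1, 0, 1, 1),)

Compute c_i = Σ_j M_{ij} v_j with v = (-1, -1, 0, -2, 0, -1):
  c_1 = (0)·(-1) + (0)·(-1) + (1)·(0) + (0)·(-2) + (0)·(0) + (0)·(-1) = 0
  c_2 = (-1)·(-1) + (0)·(-1) + (1)·(0) + (0)·(-2) + (0)·(0) + (0)·(-1) = 1
  c_3 = (1)·(-1) + (4)·(-1) + (-1)·(0) + (-3)·(-2) + (-2)·(0) + (0)·(-1) = 1
  c_4 = (0)·(-1) + (0)·(-1) + (0)·(0) + (0)·(-2) + (1)·(0) + (0)·(-1) = 0
  c_5 = (0)·(-1) + (1)·(-1) + (0)·(0) + (-1)·(-2) + (-2)·(0) + (0)·(-1) = 1
  c_6 = (0)·(-1) + (0)·(-1) + (0)·(0) + (0)·(-2) + (0)·(0) + (-1)·(-1) = 1
Base-2 expansion of each c_i:
  c_1 = 0
  c_2 = 1 = 1·2^0
  c_3 = 1 = 1·2^0
  c_4 = 0
  c_5 = 1 = 1·2^0
  c_6 = 1 = 1·2^0
p-restricted factor λ_0 = (0, 1, 1, 0, 1, 1)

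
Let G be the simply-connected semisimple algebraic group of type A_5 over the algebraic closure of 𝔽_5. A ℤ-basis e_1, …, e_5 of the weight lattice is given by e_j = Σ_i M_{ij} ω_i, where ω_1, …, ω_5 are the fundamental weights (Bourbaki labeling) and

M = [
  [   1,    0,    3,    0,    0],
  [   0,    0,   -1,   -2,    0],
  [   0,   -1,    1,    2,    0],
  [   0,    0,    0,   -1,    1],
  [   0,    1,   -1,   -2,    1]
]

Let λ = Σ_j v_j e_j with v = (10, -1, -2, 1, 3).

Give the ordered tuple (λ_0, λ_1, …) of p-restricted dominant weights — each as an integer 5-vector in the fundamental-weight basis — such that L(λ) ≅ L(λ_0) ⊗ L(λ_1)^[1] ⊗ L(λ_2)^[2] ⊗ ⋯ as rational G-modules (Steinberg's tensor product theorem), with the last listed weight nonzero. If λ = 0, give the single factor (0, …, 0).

((4, 0, 1, 2, 2),)

ω-coordinates c = M·v, v = (10, -1, -2, 1, 3):
  c_1 = 1*10 + 0*-1 + 3*-2 + 0*1 + 0*3 = 4
  c_2 = 0*10 + 0*-1 + -1*-2 + -2*1 + 0*3 = 0
  c_3 = 0*10 + -1*-1 + 1*-2 + 2*1 + 0*3 = 1
  c_4 = 0*10 + 0*-1 + 0*-2 + -1*1 + 1*3 = 2
  c_5 = 0*10 + 1*-1 + -1*-2 + -2*1 + 1*3 = 2
Writing each c_i in base p = 5:
  c_1 = 4 = 4·5^0
  c_2 = 0
  c_3 = 1 = 1·5^0
  c_4 = 2 = 2·5^0
  c_5 = 2 = 2·5^0
Factor λ_0 = (4, 0, 1, 2, 2)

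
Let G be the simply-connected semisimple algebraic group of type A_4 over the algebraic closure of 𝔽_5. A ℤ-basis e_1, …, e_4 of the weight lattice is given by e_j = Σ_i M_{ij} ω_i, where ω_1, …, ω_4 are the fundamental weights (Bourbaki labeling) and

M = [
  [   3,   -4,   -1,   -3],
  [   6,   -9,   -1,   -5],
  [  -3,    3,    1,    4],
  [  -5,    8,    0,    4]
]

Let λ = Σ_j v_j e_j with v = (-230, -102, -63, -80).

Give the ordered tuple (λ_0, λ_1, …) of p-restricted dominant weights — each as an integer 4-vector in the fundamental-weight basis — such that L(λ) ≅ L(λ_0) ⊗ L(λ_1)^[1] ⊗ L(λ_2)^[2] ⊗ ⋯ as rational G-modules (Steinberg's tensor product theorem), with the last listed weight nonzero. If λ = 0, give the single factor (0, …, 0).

ω-coordinates c = M·v, v = (-230, -102, -63, -80):
  c_1 = (3)·(-230) + (-4)·(-102) + (-1)·(-63) + (-3)·(-80) = 21
  c_2 = (6)·(-230) + (-9)·(-102) + (-1)·(-63) + (-5)·(-80) = 1
  c_3 = (-3)·(-230) + (3)·(-102) + (1)·(-63) + (4)·(-80) = 1
  c_4 = (-5)·(-230) + (8)·(-102) + (0)·(-63) + (4)·(-80) = 14
Base-5 expansion of each c_i:
  c_1 = 21 = 1·5^0 + 4·5^1
  c_2 = 1 = 1·5^0
  c_3 = 1 = 1·5^0
  c_4 = 14 = 4·5^0 + 2·5^1
Factor λ_0 = (1, 1, 1, 4)
Factor λ_1 = (4, 0, 0, 2)

((1, 1, 1, 4), (4, 0, 0, 2))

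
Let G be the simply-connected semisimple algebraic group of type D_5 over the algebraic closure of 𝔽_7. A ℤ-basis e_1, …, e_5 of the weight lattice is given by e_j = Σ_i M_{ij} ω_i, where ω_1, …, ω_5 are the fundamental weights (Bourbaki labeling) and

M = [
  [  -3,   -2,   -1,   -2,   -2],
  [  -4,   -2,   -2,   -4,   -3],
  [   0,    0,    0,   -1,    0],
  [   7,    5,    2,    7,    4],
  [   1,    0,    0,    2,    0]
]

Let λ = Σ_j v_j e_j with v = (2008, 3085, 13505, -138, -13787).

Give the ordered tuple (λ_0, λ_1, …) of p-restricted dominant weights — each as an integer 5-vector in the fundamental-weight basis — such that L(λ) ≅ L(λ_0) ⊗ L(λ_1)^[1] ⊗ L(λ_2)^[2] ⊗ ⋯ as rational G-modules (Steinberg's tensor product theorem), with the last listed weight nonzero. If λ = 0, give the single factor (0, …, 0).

ω-coordinates c = M·v, v = (2008, 3085, 13505, -138, -13787):
  c_1 = -3*2008 + -2*3085 + -1*13505 + -2*-138 + -2*-13787 = 2151
  c_2 = -4*2008 + -2*3085 + -2*13505 + -4*-138 + -3*-13787 = 701
  c_3 = 0*2008 + 0*3085 + 0*13505 + -1*-138 + 0*-13787 = 138
  c_4 = 7*2008 + 5*3085 + 2*13505 + 7*-138 + 4*-13787 = 377
  c_5 = 1*2008 + 0*3085 + 0*13505 + 2*-138 + 0*-13787 = 1732
p = 7; digits c_i = Σ_j d_{ij}·7^j, 0 ≤ d_{ij} < 7:
  c_1 = 2151 = 2·7^0 + 6·7^1 + 1·7^2 + 6·7^3
  c_2 = 701 = 1·7^0 + 2·7^1 + 0·7^2 + 2·7^3
  c_3 = 138 = 5·7^0 + 5·7^1 + 2·7^2
  c_4 = 377 = 6·7^0 + 4·7^1 + 0·7^2 + 1·7^3
  c_5 = 1732 = 3·7^0 + 2·7^1 + 0·7^2 + 5·7^3
λ_0 = (2, 1, 5, 6, 3)
λ_1 = (6, 2, 5, 4, 2)
λ_2 = (1, 0, 2, 0, 0)
λ_3 = (6, 2, 0, 1, 5)

((2, 1, 5, 6, 3), (6, 2, 5, 4, 2), (1, 0, 2, 0, 0), (6, 2, 0, 1, 5))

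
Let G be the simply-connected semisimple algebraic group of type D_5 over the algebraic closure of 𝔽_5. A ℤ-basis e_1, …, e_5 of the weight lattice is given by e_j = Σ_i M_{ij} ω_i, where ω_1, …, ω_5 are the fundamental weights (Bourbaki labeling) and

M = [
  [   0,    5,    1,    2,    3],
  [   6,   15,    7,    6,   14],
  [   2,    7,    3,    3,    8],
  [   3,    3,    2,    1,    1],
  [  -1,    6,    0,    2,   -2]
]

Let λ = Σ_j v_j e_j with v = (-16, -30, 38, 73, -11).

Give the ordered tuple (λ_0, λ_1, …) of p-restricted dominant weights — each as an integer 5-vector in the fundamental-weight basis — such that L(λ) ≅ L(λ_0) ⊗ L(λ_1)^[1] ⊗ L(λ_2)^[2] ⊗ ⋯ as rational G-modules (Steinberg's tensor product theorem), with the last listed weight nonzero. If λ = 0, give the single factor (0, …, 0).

((1, 4, 3, 0, 4),)

Compute c_i = Σ_j M_{ij} v_j with v = (-16, -30, 38, 73, -11):
  c_1 = (0)·(-16) + (5)·(-30) + (1)·(38) + (2)·(73) + (3)·(-11) = 1
  c_2 = (6)·(-16) + (15)·(-30) + (7)·(38) + (6)·(73) + (14)·(-11) = 4
  c_3 = (2)·(-16) + (7)·(-30) + (3)·(38) + (3)·(73) + (8)·(-11) = 3
  c_4 = (3)·(-16) + (3)·(-30) + (2)·(38) + (1)·(73) + (1)·(-11) = 0
  c_5 = (-1)·(-16) + (6)·(-30) + (0)·(38) + (2)·(73) + (-2)·(-11) = 4
Expand coordinatewise in base 5:
  c_1 = 1 = 1·5^0
  c_2 = 4 = 4·5^0
  c_3 = 3 = 3·5^0
  c_4 = 0
  c_5 = 4 = 4·5^0
λ_0 = (1, 4, 3, 0, 4)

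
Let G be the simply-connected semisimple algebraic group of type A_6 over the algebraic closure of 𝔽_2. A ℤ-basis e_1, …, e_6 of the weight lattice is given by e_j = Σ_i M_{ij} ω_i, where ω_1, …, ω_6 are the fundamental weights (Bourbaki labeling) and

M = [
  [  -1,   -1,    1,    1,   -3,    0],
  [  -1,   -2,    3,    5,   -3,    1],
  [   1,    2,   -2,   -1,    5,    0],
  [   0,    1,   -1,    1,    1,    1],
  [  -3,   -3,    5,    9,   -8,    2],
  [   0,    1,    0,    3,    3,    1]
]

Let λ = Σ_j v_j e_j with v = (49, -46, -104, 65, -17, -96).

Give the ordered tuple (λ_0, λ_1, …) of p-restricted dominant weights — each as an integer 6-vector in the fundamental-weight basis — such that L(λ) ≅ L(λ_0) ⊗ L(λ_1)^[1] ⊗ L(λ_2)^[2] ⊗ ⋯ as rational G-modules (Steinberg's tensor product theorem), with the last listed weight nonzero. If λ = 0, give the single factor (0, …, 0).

((1, 1, 1, 0, 0, 0), (0, 1, 1, 1, 0, 1), (0, 0, 1, 0, 0, 0), (1, 1, 1, 1, 0, 0))

Compute c_i = Σ_j M_{ij} v_j with v = (49, -46, -104, 65, -17, -96):
  c_1 = (-1)·(49) + (-1)·(-46) + (1)·(-104) + 1·65 + (-3)·(-17) + (0)·(-96) = 9
  c_2 = (-1)·(49) + (-2)·(-46) + (3)·(-104) + 5·65 + (-3)·(-17) + (1)·(-96) = 11
  c_3 = 1·49 + (2)·(-46) + (-2)·(-104) + (-1)·(65) + (5)·(-17) + (0)·(-96) = 15
  c_4 = 0·49 + (1)·(-46) + (-1)·(-104) + 1·65 + (1)·(-17) + (1)·(-96) = 10
  c_5 = (-3)·(49) + (-3)·(-46) + (5)·(-104) + 9·65 + (-8)·(-17) + (2)·(-96) = 0
  c_6 = 0·49 + (1)·(-46) + (0)·(-104) + 3·65 + (3)·(-17) + (1)·(-96) = 2
Expand coordinatewise in base 2:
  c_1 = 9 = 1·2^0 + 0·2^1 + 0·2^2 + 1·2^3
  c_2 = 11 = 1·2^0 + 1·2^1 + 0·2^2 + 1·2^3
  c_3 = 15 = 1·2^0 + 1·2^1 + 1·2^2 + 1·2^3
  c_4 = 10 = 0·2^0 + 1·2^1 + 0·2^2 + 1·2^3
  c_5 = 0
  c_6 = 2 = 0·2^0 + 1·2^1
Factor λ_0 = (1, 1, 1, 0, 0, 0)
Factor λ_1 = (0, 1, 1, 1, 0, 1)
Factor λ_2 = (0, 0, 1, 0, 0, 0)
Factor λ_3 = (1, 1, 1, 1, 0, 0)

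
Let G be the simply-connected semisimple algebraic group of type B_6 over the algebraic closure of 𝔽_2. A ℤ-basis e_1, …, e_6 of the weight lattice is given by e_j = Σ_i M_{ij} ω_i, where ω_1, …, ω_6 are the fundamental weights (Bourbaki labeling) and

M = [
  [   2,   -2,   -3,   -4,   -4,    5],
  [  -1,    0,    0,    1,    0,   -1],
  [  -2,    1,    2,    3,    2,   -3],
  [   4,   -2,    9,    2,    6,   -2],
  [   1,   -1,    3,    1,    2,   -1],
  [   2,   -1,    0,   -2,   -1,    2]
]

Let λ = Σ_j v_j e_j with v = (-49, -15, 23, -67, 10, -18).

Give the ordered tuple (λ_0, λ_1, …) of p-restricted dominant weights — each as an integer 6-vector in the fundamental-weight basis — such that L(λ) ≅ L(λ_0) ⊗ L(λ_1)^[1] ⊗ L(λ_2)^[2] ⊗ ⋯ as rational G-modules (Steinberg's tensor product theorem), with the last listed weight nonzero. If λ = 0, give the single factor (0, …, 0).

Converting to the ω-basis (c_i = row i of M dotted with v = (-49, -15, 23, -67, 10, -18)):
  c_1 = 2*-49 + -2*-15 + -3*23 + -4*-67 + -4*10 + 5*-18 = 1
  c_2 = -1*-49 + 0*-15 + 0*23 + 1*-67 + 0*10 + -1*-18 = 0
  c_3 = -2*-49 + 1*-15 + 2*23 + 3*-67 + 2*10 + -3*-18 = 2
  c_4 = 4*-49 + -2*-15 + 9*23 + 2*-67 + 6*10 + -2*-18 = 3
  c_5 = 1*-49 + -1*-15 + 3*23 + 1*-67 + 2*10 + -1*-18 = 6
  c_6 = 2*-49 + -1*-15 + 0*23 + -2*-67 + -1*10 + 2*-18 = 5
Writing each c_i in base p = 2:
  c_1 = 1 = 1·2^0
  c_2 = 0
  c_3 = 2 = 0·2^0 + 1·2^1
  c_4 = 3 = 1·2^0 + 1·2^1
  c_5 = 6 = 0·2^0 + 1·2^1 + 1·2^2
  c_6 = 5 = 1·2^0 + 0·2^1 + 1·2^2
Factor λ_0 = (1, 0, 0, 1, 0, 1)
Factor λ_1 = (0, 0, 1, 1, 1, 0)
Factor λ_2 = (0, 0, 0, 0, 1, 1)

((1, 0, 0, 1, 0, 1), (0, 0, 1, 1, 1, 0), (0, 0, 0, 0, 1, 1))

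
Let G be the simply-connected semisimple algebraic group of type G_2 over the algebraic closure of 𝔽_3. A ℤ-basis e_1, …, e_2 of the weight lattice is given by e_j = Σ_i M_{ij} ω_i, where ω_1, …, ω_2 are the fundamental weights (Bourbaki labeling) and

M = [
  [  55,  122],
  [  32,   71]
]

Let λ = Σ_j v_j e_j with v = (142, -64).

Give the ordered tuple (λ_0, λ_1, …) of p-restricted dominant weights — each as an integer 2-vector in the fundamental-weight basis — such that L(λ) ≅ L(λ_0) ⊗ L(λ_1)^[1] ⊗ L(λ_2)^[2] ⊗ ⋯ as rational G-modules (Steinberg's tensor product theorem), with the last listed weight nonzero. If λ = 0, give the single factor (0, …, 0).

In the fundamental-weight basis, λ has coordinates c = M·v (v = (142, -64)):
  c_1 = (55)·(142) + (122)·(-64) = 2
  c_2 = (32)·(142) + (71)·(-64) = 0
Expand coordinatewise in base 3:
  c_1 = 2 = 2·3^0
  c_2 = 0
p-restricted factor λ_0 = (2, 0)

((2, 0),)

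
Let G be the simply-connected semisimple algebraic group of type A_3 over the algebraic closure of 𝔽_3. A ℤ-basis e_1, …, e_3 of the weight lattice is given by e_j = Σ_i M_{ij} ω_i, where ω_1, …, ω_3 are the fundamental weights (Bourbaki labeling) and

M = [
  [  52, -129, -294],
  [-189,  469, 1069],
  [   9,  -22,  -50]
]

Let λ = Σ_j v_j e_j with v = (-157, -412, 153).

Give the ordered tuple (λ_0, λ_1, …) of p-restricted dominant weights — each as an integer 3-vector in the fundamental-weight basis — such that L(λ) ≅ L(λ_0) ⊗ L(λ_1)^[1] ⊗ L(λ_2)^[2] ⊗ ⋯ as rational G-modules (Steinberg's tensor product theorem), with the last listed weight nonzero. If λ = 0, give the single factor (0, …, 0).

Converting to the ω-basis (c_i = row i of M dotted with v = (-157, -412, 153)):
  c_1 = (52)·(-157) + (-129)·(-412) + (-294)·(153) = 2
  c_2 = (-189)·(-157) + (469)·(-412) + 1069·153 = 2
  c_3 = (9)·(-157) + (-22)·(-412) + (-50)·(153) = 1
Writing each c_i in base p = 3:
  c_1 = 2 = 2·3^0
  c_2 = 2 = 2·3^0
  c_3 = 1 = 1·3^0
p-restricted factor λ_0 = (2, 2, 1)

((2, 2, 1),)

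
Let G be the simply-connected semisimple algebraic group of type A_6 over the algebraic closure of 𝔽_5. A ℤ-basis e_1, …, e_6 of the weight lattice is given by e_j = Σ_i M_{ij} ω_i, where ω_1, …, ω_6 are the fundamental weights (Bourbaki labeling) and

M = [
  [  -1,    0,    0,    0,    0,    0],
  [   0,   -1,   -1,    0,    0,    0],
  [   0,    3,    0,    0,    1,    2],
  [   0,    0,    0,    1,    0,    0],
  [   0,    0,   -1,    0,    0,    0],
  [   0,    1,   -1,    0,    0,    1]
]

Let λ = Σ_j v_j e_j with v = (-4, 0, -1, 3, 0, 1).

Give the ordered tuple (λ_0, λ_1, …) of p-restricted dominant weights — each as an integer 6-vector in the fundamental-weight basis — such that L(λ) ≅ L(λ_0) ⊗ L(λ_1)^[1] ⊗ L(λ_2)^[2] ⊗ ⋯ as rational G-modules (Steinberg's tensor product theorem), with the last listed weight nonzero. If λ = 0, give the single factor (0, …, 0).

((4, 1, 2, 3, 1, 2),)

Compute c_i = Σ_j M_{ij} v_j with v = (-4, 0, -1, 3, 0, 1):
  c_1 = (-1)·(-4) + 0·0 + (0)·(-1) + 0·3 + 0·0 + 0·1 = 4
  c_2 = (0)·(-4) + (-1)·(0) + (-1)·(-1) + 0·3 + 0·0 + 0·1 = 1
  c_3 = (0)·(-4) + 3·0 + (0)·(-1) + 0·3 + 1·0 + 2·1 = 2
  c_4 = (0)·(-4) + 0·0 + (0)·(-1) + 1·3 + 0·0 + 0·1 = 3
  c_5 = (0)·(-4) + 0·0 + (-1)·(-1) + 0·3 + 0·0 + 0·1 = 1
  c_6 = (0)·(-4) + 1·0 + (-1)·(-1) + 0·3 + 0·0 + 1·1 = 2
Writing each c_i in base p = 5:
  c_1 = 4 = 4·5^0
  c_2 = 1 = 1·5^0
  c_3 = 2 = 2·5^0
  c_4 = 3 = 3·5^0
  c_5 = 1 = 1·5^0
  c_6 = 2 = 2·5^0
p-restricted factor λ_0 = (4, 1, 2, 3, 1, 2)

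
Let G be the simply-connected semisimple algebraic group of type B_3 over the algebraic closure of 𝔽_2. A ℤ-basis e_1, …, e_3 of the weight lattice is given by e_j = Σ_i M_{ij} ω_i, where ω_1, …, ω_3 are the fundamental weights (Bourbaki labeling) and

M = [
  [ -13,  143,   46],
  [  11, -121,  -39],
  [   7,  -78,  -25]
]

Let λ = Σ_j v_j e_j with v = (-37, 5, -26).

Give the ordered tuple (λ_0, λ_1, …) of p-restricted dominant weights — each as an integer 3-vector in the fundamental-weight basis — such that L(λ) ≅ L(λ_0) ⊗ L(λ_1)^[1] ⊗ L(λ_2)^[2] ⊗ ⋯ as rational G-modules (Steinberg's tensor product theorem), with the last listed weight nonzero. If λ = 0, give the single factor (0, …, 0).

((0, 0, 1), (0, 1, 0))

In the fundamental-weight basis, λ has coordinates c = M·v (v = (-37, 5, -26)):
  c_1 = -13*-37 + 143*5 + 46*-26 = 0
  c_2 = 11*-37 + -121*5 + -39*-26 = 2
  c_3 = 7*-37 + -78*5 + -25*-26 = 1
Expand coordinatewise in base 2:
  c_1 = 0
  c_2 = 2 = 0·2^0 + 1·2^1
  c_3 = 1 = 1·2^0
λ_0 = (0, 0, 1)
λ_1 = (0, 1, 0)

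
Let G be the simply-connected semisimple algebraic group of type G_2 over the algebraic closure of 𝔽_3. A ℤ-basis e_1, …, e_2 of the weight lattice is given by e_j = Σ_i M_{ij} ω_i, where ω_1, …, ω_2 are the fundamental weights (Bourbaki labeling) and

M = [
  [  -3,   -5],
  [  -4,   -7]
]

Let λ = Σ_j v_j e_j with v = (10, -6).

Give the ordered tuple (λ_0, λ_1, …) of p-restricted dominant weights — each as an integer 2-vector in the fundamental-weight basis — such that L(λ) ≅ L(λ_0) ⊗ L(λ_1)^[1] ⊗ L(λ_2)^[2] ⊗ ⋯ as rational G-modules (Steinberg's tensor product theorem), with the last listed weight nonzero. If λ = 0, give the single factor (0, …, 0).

((0, 2),)

Change of basis e → ω: c = M·v where v = (10, -6):
  c_1 = (-3)·(10) + (-5)·(-6) = 0
  c_2 = (-4)·(10) + (-7)·(-6) = 2
Base-3 expansion of each c_i:
  c_1 = 0
  c_2 = 2 = 2·3^0
Factor λ_0 = (0, 2)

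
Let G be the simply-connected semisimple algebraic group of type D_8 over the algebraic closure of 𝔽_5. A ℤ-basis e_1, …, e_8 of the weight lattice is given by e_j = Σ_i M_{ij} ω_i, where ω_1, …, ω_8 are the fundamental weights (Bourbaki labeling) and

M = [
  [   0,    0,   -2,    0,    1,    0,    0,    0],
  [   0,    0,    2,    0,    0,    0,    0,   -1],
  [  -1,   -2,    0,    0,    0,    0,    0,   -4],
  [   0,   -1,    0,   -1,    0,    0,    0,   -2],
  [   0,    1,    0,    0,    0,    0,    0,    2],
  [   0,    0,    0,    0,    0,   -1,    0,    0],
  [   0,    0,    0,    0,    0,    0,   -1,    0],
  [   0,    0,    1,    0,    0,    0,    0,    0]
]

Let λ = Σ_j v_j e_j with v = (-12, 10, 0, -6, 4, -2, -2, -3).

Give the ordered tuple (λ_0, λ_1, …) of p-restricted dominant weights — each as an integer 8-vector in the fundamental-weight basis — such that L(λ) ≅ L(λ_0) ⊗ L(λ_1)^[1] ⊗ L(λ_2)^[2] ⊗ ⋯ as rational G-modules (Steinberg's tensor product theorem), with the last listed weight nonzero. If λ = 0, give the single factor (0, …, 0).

In the fundamental-weight basis, λ has coordinates c = M·v (v = (-12, 10, 0, -6, 4, -2, -2, -3)):
  c_1 = (0)·(-12) + (0)·(10) + (-2)·(0) + (0)·(-6) + (1)·(4) + (0)·(-2) + (0)·(-2) + (0)·(-3) = 4
  c_2 = (0)·(-12) + (0)·(10) + (2)·(0) + (0)·(-6) + (0)·(4) + (0)·(-2) + (0)·(-2) + (-1)·(-3) = 3
  c_3 = (-1)·(-12) + (-2)·(10) + (0)·(0) + (0)·(-6) + (0)·(4) + (0)·(-2) + (0)·(-2) + (-4)·(-3) = 4
  c_4 = (0)·(-12) + (-1)·(10) + (0)·(0) + (-1)·(-6) + (0)·(4) + (0)·(-2) + (0)·(-2) + (-2)·(-3) = 2
  c_5 = (0)·(-12) + (1)·(10) + (0)·(0) + (0)·(-6) + (0)·(4) + (0)·(-2) + (0)·(-2) + (2)·(-3) = 4
  c_6 = (0)·(-12) + (0)·(10) + (0)·(0) + (0)·(-6) + (0)·(4) + (-1)·(-2) + (0)·(-2) + (0)·(-3) = 2
  c_7 = (0)·(-12) + (0)·(10) + (0)·(0) + (0)·(-6) + (0)·(4) + (0)·(-2) + (-1)·(-2) + (0)·(-3) = 2
  c_8 = (0)·(-12) + (0)·(10) + (1)·(0) + (0)·(-6) + (0)·(4) + (0)·(-2) + (0)·(-2) + (0)·(-3) = 0
Expand coordinatewise in base 5:
  c_1 = 4 = 4·5^0
  c_2 = 3 = 3·5^0
  c_3 = 4 = 4·5^0
  c_4 = 2 = 2·5^0
  c_5 = 4 = 4·5^0
  c_6 = 2 = 2·5^0
  c_7 = 2 = 2·5^0
  c_8 = 0
λ_0 = (4, 3, 4, 2, 4, 2, 2, 0)

((4, 3, 4, 2, 4, 2, 2, 0),)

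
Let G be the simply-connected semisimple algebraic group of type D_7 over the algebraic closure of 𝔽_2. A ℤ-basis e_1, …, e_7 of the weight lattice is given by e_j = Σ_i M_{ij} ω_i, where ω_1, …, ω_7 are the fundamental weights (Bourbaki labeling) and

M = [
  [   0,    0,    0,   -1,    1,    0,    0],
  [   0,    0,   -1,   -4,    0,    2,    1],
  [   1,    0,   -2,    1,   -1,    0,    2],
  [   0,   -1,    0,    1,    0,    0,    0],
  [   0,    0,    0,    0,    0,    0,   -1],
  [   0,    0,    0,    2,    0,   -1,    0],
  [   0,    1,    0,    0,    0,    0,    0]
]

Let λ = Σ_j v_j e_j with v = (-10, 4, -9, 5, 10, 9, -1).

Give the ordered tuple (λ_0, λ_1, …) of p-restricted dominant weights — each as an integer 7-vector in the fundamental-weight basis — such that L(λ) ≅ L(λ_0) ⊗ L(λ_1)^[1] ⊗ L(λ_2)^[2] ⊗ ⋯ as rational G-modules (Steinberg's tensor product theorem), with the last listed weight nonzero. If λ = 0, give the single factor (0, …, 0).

((1, 0, 1, 1, 1, 1, 0), (0, 1, 0, 0, 0, 0, 0), (1, 1, 0, 0, 0, 0, 1))

Change of basis e → ω: c = M·v where v = (-10, 4, -9, 5, 10, 9, -1):
  c_1 = 0*-10 + 0*4 + 0*-9 + -1*5 + 1*10 + 0*9 + 0*-1 = 5
  c_2 = 0*-10 + 0*4 + -1*-9 + -4*5 + 0*10 + 2*9 + 1*-1 = 6
  c_3 = 1*-10 + 0*4 + -2*-9 + 1*5 + -1*10 + 0*9 + 2*-1 = 1
  c_4 = 0*-10 + -1*4 + 0*-9 + 1*5 + 0*10 + 0*9 + 0*-1 = 1
  c_5 = 0*-10 + 0*4 + 0*-9 + 0*5 + 0*10 + 0*9 + -1*-1 = 1
  c_6 = 0*-10 + 0*4 + 0*-9 + 2*5 + 0*10 + -1*9 + 0*-1 = 1
  c_7 = 0*-10 + 1*4 + 0*-9 + 0*5 + 0*10 + 0*9 + 0*-1 = 4
Expand coordinatewise in base 2:
  c_1 = 5 = 1·2^0 + 0·2^1 + 1·2^2
  c_2 = 6 = 0·2^0 + 1·2^1 + 1·2^2
  c_3 = 1 = 1·2^0
  c_4 = 1 = 1·2^0
  c_5 = 1 = 1·2^0
  c_6 = 1 = 1·2^0
  c_7 = 4 = 0·2^0 + 0·2^1 + 1·2^2
Factor λ_0 = (1, 0, 1, 1, 1, 1, 0)
Factor λ_1 = (0, 1, 0, 0, 0, 0, 0)
Factor λ_2 = (1, 1, 0, 0, 0, 0, 1)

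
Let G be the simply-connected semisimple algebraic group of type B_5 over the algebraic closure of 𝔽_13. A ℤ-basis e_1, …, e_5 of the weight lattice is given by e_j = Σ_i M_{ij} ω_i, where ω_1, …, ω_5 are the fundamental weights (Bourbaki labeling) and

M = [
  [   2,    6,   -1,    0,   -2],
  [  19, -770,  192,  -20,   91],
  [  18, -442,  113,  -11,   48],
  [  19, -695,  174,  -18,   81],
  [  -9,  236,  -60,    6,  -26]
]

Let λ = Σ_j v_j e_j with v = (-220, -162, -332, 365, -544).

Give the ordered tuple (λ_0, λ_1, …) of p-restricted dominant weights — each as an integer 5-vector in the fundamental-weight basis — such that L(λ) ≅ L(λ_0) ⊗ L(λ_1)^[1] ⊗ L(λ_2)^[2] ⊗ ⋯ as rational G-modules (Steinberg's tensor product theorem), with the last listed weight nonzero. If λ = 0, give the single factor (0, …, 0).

Converting to the ω-basis (c_i = row i of M dotted with v = (-220, -162, -332, 365, -544)):
  c_1 = (2)·(-220) + (6)·(-162) + (-1)·(-332) + 0·365 + (-2)·(-544) = 8
  c_2 = (19)·(-220) + (-770)·(-162) + (192)·(-332) + (-20)·(365) + (91)·(-544) = 12
  c_3 = (18)·(-220) + (-442)·(-162) + (113)·(-332) + (-11)·(365) + (48)·(-544) = 1
  c_4 = (19)·(-220) + (-695)·(-162) + (174)·(-332) + (-18)·(365) + (81)·(-544) = 8
  c_5 = (-9)·(-220) + (236)·(-162) + (-60)·(-332) + 6·365 + (-26)·(-544) = 2
Expand coordinatewise in base 13:
  c_1 = 8 = 8·13^0
  c_2 = 12 = 12·13^0
  c_3 = 1 = 1·13^0
  c_4 = 8 = 8·13^0
  c_5 = 2 = 2·13^0
Factor λ_0 = (8, 12, 1, 8, 2)

((8, 12, 1, 8, 2),)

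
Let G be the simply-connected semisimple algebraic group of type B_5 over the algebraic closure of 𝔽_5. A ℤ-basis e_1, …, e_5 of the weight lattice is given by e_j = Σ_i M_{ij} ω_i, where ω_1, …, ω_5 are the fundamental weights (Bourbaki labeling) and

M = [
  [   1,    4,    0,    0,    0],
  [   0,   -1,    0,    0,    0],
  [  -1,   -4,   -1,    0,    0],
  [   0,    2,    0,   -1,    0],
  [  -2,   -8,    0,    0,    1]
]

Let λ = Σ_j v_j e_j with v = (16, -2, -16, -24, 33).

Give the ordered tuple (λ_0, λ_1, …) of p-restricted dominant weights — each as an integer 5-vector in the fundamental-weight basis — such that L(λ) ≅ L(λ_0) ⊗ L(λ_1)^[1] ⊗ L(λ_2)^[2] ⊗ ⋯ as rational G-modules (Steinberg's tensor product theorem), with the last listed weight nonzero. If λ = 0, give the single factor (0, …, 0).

((3, 2, 3, 0, 2), (1, 0, 1, 4, 3))

Compute c_i = Σ_j M_{ij} v_j with v = (16, -2, -16, -24, 33):
  c_1 = 1·16 + (4)·(-2) + (0)·(-16) + (0)·(-24) + 0·33 = 8
  c_2 = 0·16 + (-1)·(-2) + (0)·(-16) + (0)·(-24) + 0·33 = 2
  c_3 = (-1)·(16) + (-4)·(-2) + (-1)·(-16) + (0)·(-24) + 0·33 = 8
  c_4 = 0·16 + (2)·(-2) + (0)·(-16) + (-1)·(-24) + 0·33 = 20
  c_5 = (-2)·(16) + (-8)·(-2) + (0)·(-16) + (0)·(-24) + 1·33 = 17
p = 5; digits c_i = Σ_j d_{ij}·5^j, 0 ≤ d_{ij} < 5:
  c_1 = 8 = 3·5^0 + 1·5^1
  c_2 = 2 = 2·5^0
  c_3 = 8 = 3·5^0 + 1·5^1
  c_4 = 20 = 0·5^0 + 4·5^1
  c_5 = 17 = 2·5^0 + 3·5^1
Factor λ_0 = (3, 2, 3, 0, 2)
Factor λ_1 = (1, 0, 1, 4, 3)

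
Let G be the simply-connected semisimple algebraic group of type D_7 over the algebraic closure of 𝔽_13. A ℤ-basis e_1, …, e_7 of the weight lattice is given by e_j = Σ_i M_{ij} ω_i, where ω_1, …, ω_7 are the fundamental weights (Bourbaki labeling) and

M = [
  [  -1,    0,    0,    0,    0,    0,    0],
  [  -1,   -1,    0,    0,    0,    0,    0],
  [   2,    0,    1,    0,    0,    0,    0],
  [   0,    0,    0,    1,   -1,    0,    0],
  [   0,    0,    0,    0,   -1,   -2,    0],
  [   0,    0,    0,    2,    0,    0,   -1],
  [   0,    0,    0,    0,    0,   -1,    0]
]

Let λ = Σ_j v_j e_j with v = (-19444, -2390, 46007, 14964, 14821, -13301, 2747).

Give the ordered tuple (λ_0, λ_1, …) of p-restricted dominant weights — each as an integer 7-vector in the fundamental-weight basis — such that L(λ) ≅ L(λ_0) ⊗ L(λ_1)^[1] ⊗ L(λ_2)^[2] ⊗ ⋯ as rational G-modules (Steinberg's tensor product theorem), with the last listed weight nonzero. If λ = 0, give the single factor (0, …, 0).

((9, 7, 8, 0, 3, 11, 2), (0, 2, 1, 11, 9, 10, 9), (11, 12, 3, 0, 4, 4, 0), (8, 9, 3, 0, 5, 12, 6))

Compute c_i = Σ_j M_{ij} v_j with v = (-19444, -2390, 46007, 14964, 14821, -13301, 2747):
  c_1 = -1*-19444 + 0*-2390 + 0*46007 + 0*14964 + 0*14821 + 0*-13301 + 0*2747 = 19444
  c_2 = -1*-19444 + -1*-2390 + 0*46007 + 0*14964 + 0*14821 + 0*-13301 + 0*2747 = 21834
  c_3 = 2*-19444 + 0*-2390 + 1*46007 + 0*14964 + 0*14821 + 0*-13301 + 0*2747 = 7119
  c_4 = 0*-19444 + 0*-2390 + 0*46007 + 1*14964 + -1*14821 + 0*-13301 + 0*2747 = 143
  c_5 = 0*-19444 + 0*-2390 + 0*46007 + 0*14964 + -1*14821 + -2*-13301 + 0*2747 = 11781
  c_6 = 0*-19444 + 0*-2390 + 0*46007 + 2*14964 + 0*14821 + 0*-13301 + -1*2747 = 27181
  c_7 = 0*-19444 + 0*-2390 + 0*46007 + 0*14964 + 0*14821 + -1*-13301 + 0*2747 = 13301
Expand coordinatewise in base 13:
  c_1 = 19444 = 9·13^0 + 0·13^1 + 11·13^2 + 8·13^3
  c_2 = 21834 = 7·13^0 + 2·13^1 + 12·13^2 + 9·13^3
  c_3 = 7119 = 8·13^0 + 1·13^1 + 3·13^2 + 3·13^3
  c_4 = 143 = 0·13^0 + 11·13^1
  c_5 = 11781 = 3·13^0 + 9·13^1 + 4·13^2 + 5·13^3
  c_6 = 27181 = 11·13^0 + 10·13^1 + 4·13^2 + 12·13^3
  c_7 = 13301 = 2·13^0 + 9·13^1 + 0·13^2 + 6·13^3
λ_0 = (9, 7, 8, 0, 3, 11, 2)
λ_1 = (0, 2, 1, 11, 9, 10, 9)
λ_2 = (11, 12, 3, 0, 4, 4, 0)
λ_3 = (8, 9, 3, 0, 5, 12, 6)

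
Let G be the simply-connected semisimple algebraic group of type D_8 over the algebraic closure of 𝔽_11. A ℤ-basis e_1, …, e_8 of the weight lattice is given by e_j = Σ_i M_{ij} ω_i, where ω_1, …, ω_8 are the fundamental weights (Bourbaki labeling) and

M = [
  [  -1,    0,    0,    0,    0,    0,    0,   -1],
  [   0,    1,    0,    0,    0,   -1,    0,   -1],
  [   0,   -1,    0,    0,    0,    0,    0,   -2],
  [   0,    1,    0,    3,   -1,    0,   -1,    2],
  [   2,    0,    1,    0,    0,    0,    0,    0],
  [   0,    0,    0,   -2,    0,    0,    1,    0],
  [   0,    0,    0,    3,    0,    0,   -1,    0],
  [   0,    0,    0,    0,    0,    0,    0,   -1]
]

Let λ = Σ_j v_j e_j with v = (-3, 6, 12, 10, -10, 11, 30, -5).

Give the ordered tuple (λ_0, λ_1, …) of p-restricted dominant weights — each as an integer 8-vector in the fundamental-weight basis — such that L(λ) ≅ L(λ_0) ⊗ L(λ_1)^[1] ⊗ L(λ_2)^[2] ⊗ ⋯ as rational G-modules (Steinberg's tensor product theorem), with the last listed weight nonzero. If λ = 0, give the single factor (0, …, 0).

Change of basis e → ω: c = M·v where v = (-3, 6, 12, 10, -10, 11, 30, -5):
  c_1 = (-1)·(-3) + (0)·(6) + (0)·(12) + (0)·(10) + (0)·(-10) + (0)·(11) + (0)·(30) + (-1)·(-5) = 8
  c_2 = (0)·(-3) + (1)·(6) + (0)·(12) + (0)·(10) + (0)·(-10) + (-1)·(11) + (0)·(30) + (-1)·(-5) = 0
  c_3 = (0)·(-3) + (-1)·(6) + (0)·(12) + (0)·(10) + (0)·(-10) + (0)·(11) + (0)·(30) + (-2)·(-5) = 4
  c_4 = (0)·(-3) + (1)·(6) + (0)·(12) + (3)·(10) + (-1)·(-10) + (0)·(11) + (-1)·(30) + (2)·(-5) = 6
  c_5 = (2)·(-3) + (0)·(6) + (1)·(12) + (0)·(10) + (0)·(-10) + (0)·(11) + (0)·(30) + (0)·(-5) = 6
  c_6 = (0)·(-3) + (0)·(6) + (0)·(12) + (-2)·(10) + (0)·(-10) + (0)·(11) + (1)·(30) + (0)·(-5) = 10
  c_7 = (0)·(-3) + (0)·(6) + (0)·(12) + (3)·(10) + (0)·(-10) + (0)·(11) + (-1)·(30) + (0)·(-5) = 0
  c_8 = (0)·(-3) + (0)·(6) + (0)·(12) + (0)·(10) + (0)·(-10) + (0)·(11) + (0)·(30) + (-1)·(-5) = 5
Expand coordinatewise in base 11:
  c_1 = 8 = 8·11^0
  c_2 = 0
  c_3 = 4 = 4·11^0
  c_4 = 6 = 6·11^0
  c_5 = 6 = 6·11^0
  c_6 = 10 = 10·11^0
  c_7 = 0
  c_8 = 5 = 5·11^0
λ_0 = (8, 0, 4, 6, 6, 10, 0, 5)

((8, 0, 4, 6, 6, 10, 0, 5),)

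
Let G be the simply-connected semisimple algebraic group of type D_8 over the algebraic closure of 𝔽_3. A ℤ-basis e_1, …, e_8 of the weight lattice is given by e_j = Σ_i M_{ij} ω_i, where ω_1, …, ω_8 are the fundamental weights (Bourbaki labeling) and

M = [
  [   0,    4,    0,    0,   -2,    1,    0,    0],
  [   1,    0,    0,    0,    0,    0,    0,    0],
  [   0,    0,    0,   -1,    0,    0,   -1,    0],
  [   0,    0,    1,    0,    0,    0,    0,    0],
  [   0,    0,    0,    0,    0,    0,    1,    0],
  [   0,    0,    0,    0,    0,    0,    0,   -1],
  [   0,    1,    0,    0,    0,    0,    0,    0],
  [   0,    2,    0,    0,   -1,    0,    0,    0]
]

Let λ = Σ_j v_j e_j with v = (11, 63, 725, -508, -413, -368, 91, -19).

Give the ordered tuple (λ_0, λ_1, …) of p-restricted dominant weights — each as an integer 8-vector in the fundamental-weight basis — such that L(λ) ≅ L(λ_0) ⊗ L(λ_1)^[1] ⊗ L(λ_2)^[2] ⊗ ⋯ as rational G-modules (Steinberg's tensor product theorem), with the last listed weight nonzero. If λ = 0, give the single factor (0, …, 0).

((2, 2, 0, 2, 1, 1, 0, 2), (2, 0, 1, 1, 0, 0, 0, 2), (0, 1, 1, 2, 1, 2, 1, 2), (2, 0, 0, 2, 0, 0, 2, 1), (2, 0, 2, 2, 1, 0, 0, 0), (2, 0, 1, 2, 0, 0, 0, 2))

Converting to the ω-basis (c_i = row i of M dotted with v = (11, 63, 725, -508, -413, -368, 91, -19)):
  c_1 = 0*11 + 4*63 + 0*725 + 0*-508 + -2*-413 + 1*-368 + 0*91 + 0*-19 = 710
  c_2 = 1*11 + 0*63 + 0*725 + 0*-508 + 0*-413 + 0*-368 + 0*91 + 0*-19 = 11
  c_3 = 0*11 + 0*63 + 0*725 + -1*-508 + 0*-413 + 0*-368 + -1*91 + 0*-19 = 417
  c_4 = 0*11 + 0*63 + 1*725 + 0*-508 + 0*-413 + 0*-368 + 0*91 + 0*-19 = 725
  c_5 = 0*11 + 0*63 + 0*725 + 0*-508 + 0*-413 + 0*-368 + 1*91 + 0*-19 = 91
  c_6 = 0*11 + 0*63 + 0*725 + 0*-508 + 0*-413 + 0*-368 + 0*91 + -1*-19 = 19
  c_7 = 0*11 + 1*63 + 0*725 + 0*-508 + 0*-413 + 0*-368 + 0*91 + 0*-19 = 63
  c_8 = 0*11 + 2*63 + 0*725 + 0*-508 + -1*-413 + 0*-368 + 0*91 + 0*-19 = 539
Base-3 expansion of each c_i:
  c_1 = 710 = 2·3^0 + 2·3^1 + 0·3^2 + 2·3^3 + 2·3^4 + 2·3^5
  c_2 = 11 = 2·3^0 + 0·3^1 + 1·3^2
  c_3 = 417 = 0·3^0 + 1·3^1 + 1·3^2 + 0·3^3 + 2·3^4 + 1·3^5
  c_4 = 725 = 2·3^0 + 1·3^1 + 2·3^2 + 2·3^3 + 2·3^4 + 2·3^5
  c_5 = 91 = 1·3^0 + 0·3^1 + 1·3^2 + 0·3^3 + 1·3^4
  c_6 = 19 = 1·3^0 + 0·3^1 + 2·3^2
  c_7 = 63 = 0·3^0 + 0·3^1 + 1·3^2 + 2·3^3
  c_8 = 539 = 2·3^0 + 2·3^1 + 2·3^2 + 1·3^3 + 0·3^4 + 2·3^5
Factor λ_0 = (2, 2, 0, 2, 1, 1, 0, 2)
Factor λ_1 = (2, 0, 1, 1, 0, 0, 0, 2)
Factor λ_2 = (0, 1, 1, 2, 1, 2, 1, 2)
Factor λ_3 = (2, 0, 0, 2, 0, 0, 2, 1)
Factor λ_4 = (2, 0, 2, 2, 1, 0, 0, 0)
Factor λ_5 = (2, 0, 1, 2, 0, 0, 0, 2)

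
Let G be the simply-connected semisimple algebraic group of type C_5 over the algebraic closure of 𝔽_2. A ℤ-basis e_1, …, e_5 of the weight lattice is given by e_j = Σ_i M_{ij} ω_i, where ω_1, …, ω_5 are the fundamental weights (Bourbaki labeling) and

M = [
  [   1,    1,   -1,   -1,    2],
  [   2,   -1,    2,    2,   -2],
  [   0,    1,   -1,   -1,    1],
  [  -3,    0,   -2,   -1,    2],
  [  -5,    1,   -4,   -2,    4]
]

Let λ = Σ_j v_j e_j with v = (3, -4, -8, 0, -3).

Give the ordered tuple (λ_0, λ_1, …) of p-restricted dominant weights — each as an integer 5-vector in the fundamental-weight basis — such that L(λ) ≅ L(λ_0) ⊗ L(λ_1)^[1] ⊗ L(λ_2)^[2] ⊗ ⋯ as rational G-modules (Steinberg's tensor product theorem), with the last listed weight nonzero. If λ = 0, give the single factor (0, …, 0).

In the fundamental-weight basis, λ has coordinates c = M·v (v = (3, -4, -8, 0, -3)):
  c_1 = 1·3 + (1)·(-4) + (-1)·(-8) + (-1)·(0) + (2)·(-3) = 1
  c_2 = 2·3 + (-1)·(-4) + (2)·(-8) + 2·0 + (-2)·(-3) = 0
  c_3 = 0·3 + (1)·(-4) + (-1)·(-8) + (-1)·(0) + (1)·(-3) = 1
  c_4 = (-3)·(3) + (0)·(-4) + (-2)·(-8) + (-1)·(0) + (2)·(-3) = 1
  c_5 = (-5)·(3) + (1)·(-4) + (-4)·(-8) + (-2)·(0) + (4)·(-3) = 1
p = 2; digits c_i = Σ_j d_{ij}·2^j, 0 ≤ d_{ij} < 2:
  c_1 = 1 = 1·2^0
  c_2 = 0
  c_3 = 1 = 1·2^0
  c_4 = 1 = 1·2^0
  c_5 = 1 = 1·2^0
Factor λ_0 = (1, 0, 1, 1, 1)

((1, 0, 1, 1, 1),)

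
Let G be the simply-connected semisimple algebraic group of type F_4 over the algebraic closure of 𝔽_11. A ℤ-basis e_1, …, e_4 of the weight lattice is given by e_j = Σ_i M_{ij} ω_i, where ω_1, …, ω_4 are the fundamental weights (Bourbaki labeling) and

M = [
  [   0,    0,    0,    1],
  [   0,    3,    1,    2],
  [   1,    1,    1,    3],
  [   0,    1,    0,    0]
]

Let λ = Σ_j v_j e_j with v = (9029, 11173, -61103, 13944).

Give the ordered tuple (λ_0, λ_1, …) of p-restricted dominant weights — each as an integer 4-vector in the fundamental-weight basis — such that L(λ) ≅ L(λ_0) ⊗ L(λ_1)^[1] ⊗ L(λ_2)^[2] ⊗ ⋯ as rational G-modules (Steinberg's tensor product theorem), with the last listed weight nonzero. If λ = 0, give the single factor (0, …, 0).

((7, 7, 7, 8), (2, 5, 7, 3), (5, 2, 7, 4), (10, 0, 0, 8))

Compute c_i = Σ_j M_{ij} v_j with v = (9029, 11173, -61103, 13944):
  c_1 = 0·9029 + 0·11173 + (0)·(-61103) + 1·13944 = 13944
  c_2 = 0·9029 + 3·11173 + (1)·(-61103) + 2·13944 = 304
  c_3 = 1·9029 + 1·11173 + (1)·(-61103) + 3·13944 = 931
  c_4 = 0·9029 + 1·11173 + (0)·(-61103) + 0·13944 = 11173
Expand coordinatewise in base 11:
  c_1 = 13944 = 7·11^0 + 2·11^1 + 5·11^2 + 10·11^3
  c_2 = 304 = 7·11^0 + 5·11^1 + 2·11^2
  c_3 = 931 = 7·11^0 + 7·11^1 + 7·11^2
  c_4 = 11173 = 8·11^0 + 3·11^1 + 4·11^2 + 8·11^3
Factor λ_0 = (7, 7, 7, 8)
Factor λ_1 = (2, 5, 7, 3)
Factor λ_2 = (5, 2, 7, 4)
Factor λ_3 = (10, 0, 0, 8)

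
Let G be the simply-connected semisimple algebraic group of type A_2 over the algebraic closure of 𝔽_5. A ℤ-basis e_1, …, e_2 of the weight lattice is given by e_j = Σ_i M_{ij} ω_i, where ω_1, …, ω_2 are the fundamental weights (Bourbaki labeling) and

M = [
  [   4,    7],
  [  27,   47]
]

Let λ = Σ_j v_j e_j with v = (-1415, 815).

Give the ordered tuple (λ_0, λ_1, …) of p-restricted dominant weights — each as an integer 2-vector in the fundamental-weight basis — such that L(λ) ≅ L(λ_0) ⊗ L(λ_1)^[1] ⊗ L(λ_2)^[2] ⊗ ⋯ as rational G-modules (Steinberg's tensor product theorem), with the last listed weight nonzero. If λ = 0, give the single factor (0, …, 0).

((0, 0), (4, 0), (1, 4))

In the fundamental-weight basis, λ has coordinates c = M·v (v = (-1415, 815)):
  c_1 = 4*-1415 + 7*815 = 45
  c_2 = 27*-1415 + 47*815 = 100
Writing each c_i in base p = 5:
  c_1 = 45 = 0·5^0 + 4·5^1 + 1·5^2
  c_2 = 100 = 0·5^0 + 0·5^1 + 4·5^2
λ_0 = (0, 0)
λ_1 = (4, 0)
λ_2 = (1, 4)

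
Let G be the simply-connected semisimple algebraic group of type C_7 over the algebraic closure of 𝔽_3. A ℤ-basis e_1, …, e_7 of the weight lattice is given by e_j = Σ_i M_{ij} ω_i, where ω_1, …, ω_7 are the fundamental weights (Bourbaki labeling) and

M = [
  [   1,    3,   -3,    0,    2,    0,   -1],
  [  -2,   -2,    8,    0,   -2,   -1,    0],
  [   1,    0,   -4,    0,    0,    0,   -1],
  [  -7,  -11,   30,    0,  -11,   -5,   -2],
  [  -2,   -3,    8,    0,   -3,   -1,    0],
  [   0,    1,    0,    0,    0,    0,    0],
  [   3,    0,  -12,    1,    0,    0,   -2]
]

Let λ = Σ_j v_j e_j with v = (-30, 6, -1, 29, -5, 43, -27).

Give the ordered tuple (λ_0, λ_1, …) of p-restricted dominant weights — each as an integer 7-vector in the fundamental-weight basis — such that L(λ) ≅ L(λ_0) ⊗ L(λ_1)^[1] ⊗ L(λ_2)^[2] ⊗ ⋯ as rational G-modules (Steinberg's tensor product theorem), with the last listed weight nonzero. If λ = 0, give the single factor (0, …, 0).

Change of basis e → ω: c = M·v where v = (-30, 6, -1, 29, -5, 43, -27):
  c_1 = (1)·(-30) + (3)·(6) + (-3)·(-1) + (0)·(29) + (2)·(-5) + (0)·(43) + (-1)·(-27) = 8
  c_2 = (-2)·(-30) + (-2)·(6) + (8)·(-1) + (0)·(29) + (-2)·(-5) + (-1)·(43) + (0)·(-27) = 7
  c_3 = (1)·(-30) + (0)·(6) + (-4)·(-1) + (0)·(29) + (0)·(-5) + (0)·(43) + (-1)·(-27) = 1
  c_4 = (-7)·(-30) + (-11)·(6) + (30)·(-1) + (0)·(29) + (-11)·(-5) + (-5)·(43) + (-2)·(-27) = 8
  c_5 = (-2)·(-30) + (-3)·(6) + (8)·(-1) + (0)·(29) + (-3)·(-5) + (-1)·(43) + (0)·(-27) = 6
  c_6 = (0)·(-30) + (1)·(6) + (0)·(-1) + (0)·(29) + (0)·(-5) + (0)·(43) + (0)·(-27) = 6
  c_7 = (3)·(-30) + (0)·(6) + (-12)·(-1) + (1)·(29) + (0)·(-5) + (0)·(43) + (-2)·(-27) = 5
Base-3 expansion of each c_i:
  c_1 = 8 = 2·3^0 + 2·3^1
  c_2 = 7 = 1·3^0 + 2·3^1
  c_3 = 1 = 1·3^0
  c_4 = 8 = 2·3^0 + 2·3^1
  c_5 = 6 = 0·3^0 + 2·3^1
  c_6 = 6 = 0·3^0 + 2·3^1
  c_7 = 5 = 2·3^0 + 1·3^1
Factor λ_0 = (2, 1, 1, 2, 0, 0, 2)
Factor λ_1 = (2, 2, 0, 2, 2, 2, 1)

((2, 1, 1, 2, 0, 0, 2), (2, 2, 0, 2, 2, 2, 1))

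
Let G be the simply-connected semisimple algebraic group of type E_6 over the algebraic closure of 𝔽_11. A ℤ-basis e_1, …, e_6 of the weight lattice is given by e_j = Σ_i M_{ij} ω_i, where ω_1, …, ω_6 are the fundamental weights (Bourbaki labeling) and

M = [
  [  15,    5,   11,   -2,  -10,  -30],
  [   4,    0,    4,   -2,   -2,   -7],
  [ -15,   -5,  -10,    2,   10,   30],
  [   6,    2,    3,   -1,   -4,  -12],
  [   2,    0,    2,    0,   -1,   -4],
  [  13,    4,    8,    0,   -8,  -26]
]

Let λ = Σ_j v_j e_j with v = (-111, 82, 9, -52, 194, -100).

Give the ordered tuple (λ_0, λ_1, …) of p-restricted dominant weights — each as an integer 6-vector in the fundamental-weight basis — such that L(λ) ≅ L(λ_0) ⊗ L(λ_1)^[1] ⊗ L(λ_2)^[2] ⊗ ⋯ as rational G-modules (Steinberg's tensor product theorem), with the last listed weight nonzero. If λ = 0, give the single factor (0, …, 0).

In the fundamental-weight basis, λ has coordinates c = M·v (v = (-111, 82, 9, -52, 194, -100)):
  c_1 = (15)·(-111) + 5·82 + 11·9 + (-2)·(-52) + (-10)·(194) + (-30)·(-100) = 8
  c_2 = (4)·(-111) + 0·82 + 4·9 + (-2)·(-52) + (-2)·(194) + (-7)·(-100) = 8
  c_3 = (-15)·(-111) + (-5)·(82) + (-10)·(9) + (2)·(-52) + 10·194 + (30)·(-100) = 1
  c_4 = (6)·(-111) + 2·82 + 3·9 + (-1)·(-52) + (-4)·(194) + (-12)·(-100) = 1
  c_5 = (2)·(-111) + 0·82 + 2·9 + (0)·(-52) + (-1)·(194) + (-4)·(-100) = 2
  c_6 = (13)·(-111) + 4·82 + 8·9 + (0)·(-52) + (-8)·(194) + (-26)·(-100) = 5
Writing each c_i in base p = 11:
  c_1 = 8 = 8·11^0
  c_2 = 8 = 8·11^0
  c_3 = 1 = 1·11^0
  c_4 = 1 = 1·11^0
  c_5 = 2 = 2·11^0
  c_6 = 5 = 5·11^0
Factor λ_0 = (8, 8, 1, 1, 2, 5)

((8, 8, 1, 1, 2, 5),)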